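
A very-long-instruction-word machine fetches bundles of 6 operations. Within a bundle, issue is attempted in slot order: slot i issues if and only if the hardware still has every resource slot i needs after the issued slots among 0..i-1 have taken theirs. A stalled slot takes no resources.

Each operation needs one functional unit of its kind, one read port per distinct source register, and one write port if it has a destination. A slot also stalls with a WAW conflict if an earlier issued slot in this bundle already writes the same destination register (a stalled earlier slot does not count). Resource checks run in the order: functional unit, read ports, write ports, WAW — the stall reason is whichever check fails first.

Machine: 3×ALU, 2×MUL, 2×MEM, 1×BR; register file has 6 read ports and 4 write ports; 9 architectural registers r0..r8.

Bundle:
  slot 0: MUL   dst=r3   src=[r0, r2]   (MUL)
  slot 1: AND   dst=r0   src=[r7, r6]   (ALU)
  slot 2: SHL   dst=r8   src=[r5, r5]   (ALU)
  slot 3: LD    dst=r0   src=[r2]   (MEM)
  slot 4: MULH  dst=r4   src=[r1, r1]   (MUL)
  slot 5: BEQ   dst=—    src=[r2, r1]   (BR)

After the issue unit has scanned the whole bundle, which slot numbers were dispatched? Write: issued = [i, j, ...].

issued = [0, 1, 2, 4]

[0] MUL needs rd=2 wr=1: ok; after: ALU=3 MUL=1 MEM=2 BR=1, R=4, W=3
[1] ALU needs rd=2 wr=1: ok; after: ALU=2 MUL=1 MEM=2 BR=1, R=2, W=2
[2] ALU needs rd=1 wr=1: ok; after: ALU=1 MUL=1 MEM=2 BR=1, R=1, W=1
[3] MEM needs rd=1 wr=1: WAW; after: ALU=1 MUL=1 MEM=2 BR=1, R=1, W=1
[4] MUL needs rd=1 wr=1: ok; after: ALU=1 MUL=0 MEM=2 BR=1, R=0, W=0
[5] BR needs rd=2 wr=0: RD_PORT; after: ALU=1 MUL=0 MEM=2 BR=1, R=0, W=0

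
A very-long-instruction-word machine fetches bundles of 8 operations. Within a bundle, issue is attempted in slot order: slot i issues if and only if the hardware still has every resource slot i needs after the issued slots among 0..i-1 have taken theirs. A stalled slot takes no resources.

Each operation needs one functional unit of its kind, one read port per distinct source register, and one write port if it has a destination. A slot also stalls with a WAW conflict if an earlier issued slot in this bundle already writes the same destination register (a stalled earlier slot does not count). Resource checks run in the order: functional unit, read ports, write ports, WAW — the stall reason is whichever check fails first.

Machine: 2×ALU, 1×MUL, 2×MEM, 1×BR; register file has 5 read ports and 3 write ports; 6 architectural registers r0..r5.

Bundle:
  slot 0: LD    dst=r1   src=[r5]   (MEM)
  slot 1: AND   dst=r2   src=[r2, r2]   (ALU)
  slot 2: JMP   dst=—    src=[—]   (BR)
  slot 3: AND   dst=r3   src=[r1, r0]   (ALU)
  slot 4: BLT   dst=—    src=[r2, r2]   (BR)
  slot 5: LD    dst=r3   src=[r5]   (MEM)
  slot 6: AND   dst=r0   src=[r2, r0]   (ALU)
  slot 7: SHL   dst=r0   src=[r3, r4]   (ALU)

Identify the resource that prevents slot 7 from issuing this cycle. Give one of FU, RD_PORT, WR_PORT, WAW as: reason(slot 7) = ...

slot 0 (MEM): ISSUE — free A2,Mu1,Ld1,B1 rp4 wp2
slot 1 (ALU): ISSUE — free A1,Mu1,Ld1,B1 rp3 wp1
slot 2 (BR): ISSUE — free A1,Mu1,Ld1,B0 rp3 wp1
slot 3 (ALU): ISSUE — free A0,Mu1,Ld1,B0 rp1 wp0
slot 4 (BR): stall FU — free A0,Mu1,Ld1,B0 rp1 wp0
slot 5 (MEM): stall WR_PORT — free A0,Mu1,Ld1,B0 rp1 wp0
slot 6 (ALU): stall FU — free A0,Mu1,Ld1,B0 rp1 wp0
slot 7 (ALU): stall FU — free A0,Mu1,Ld1,B0 rp1 wp0

reason(slot 7) = FU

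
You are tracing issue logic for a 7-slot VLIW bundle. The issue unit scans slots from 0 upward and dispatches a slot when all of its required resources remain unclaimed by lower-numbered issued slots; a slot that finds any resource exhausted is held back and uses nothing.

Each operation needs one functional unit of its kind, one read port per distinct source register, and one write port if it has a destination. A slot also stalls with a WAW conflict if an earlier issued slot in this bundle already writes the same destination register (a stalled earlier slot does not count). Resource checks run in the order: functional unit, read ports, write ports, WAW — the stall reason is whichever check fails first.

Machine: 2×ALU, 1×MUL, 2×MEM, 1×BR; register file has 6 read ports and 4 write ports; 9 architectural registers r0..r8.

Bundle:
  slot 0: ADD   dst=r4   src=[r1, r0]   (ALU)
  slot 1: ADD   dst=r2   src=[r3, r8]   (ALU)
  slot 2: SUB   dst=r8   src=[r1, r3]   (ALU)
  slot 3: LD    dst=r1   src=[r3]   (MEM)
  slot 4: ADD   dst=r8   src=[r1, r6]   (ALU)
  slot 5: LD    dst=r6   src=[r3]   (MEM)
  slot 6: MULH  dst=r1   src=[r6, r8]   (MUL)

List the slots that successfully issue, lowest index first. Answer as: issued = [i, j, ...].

slot 0 (ALU): ISSUE — free A1,Mu1,Ld2,B1 rp4 wp3
slot 1 (ALU): ISSUE — free A0,Mu1,Ld2,B1 rp2 wp2
slot 2 (ALU): stall FU — free A0,Mu1,Ld2,B1 rp2 wp2
slot 3 (MEM): ISSUE — free A0,Mu1,Ld1,B1 rp1 wp1
slot 4 (ALU): stall FU — free A0,Mu1,Ld1,B1 rp1 wp1
slot 5 (MEM): ISSUE — free A0,Mu1,Ld0,B1 rp0 wp0
slot 6 (MUL): stall RD_PORT — free A0,Mu1,Ld0,B1 rp0 wp0

issued = [0, 1, 3, 5]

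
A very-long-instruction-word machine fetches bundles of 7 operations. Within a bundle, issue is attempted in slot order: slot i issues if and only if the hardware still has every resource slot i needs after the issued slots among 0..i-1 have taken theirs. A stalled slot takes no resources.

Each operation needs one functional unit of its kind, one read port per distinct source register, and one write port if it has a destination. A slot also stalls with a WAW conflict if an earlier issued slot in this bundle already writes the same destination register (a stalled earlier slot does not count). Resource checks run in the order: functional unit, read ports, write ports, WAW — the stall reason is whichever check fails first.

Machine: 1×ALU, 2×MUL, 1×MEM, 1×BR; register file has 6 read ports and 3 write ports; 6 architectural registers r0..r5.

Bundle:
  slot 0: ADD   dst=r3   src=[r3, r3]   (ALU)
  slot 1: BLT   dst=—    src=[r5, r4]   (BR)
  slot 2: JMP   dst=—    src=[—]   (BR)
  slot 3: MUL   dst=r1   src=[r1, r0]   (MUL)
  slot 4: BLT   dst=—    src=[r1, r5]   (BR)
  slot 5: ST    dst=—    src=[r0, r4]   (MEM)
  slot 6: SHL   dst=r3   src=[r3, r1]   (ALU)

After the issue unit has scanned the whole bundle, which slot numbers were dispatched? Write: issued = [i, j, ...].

#0 ALU src=r3,r3 dispatched  <A:0 Mu:2 Ld:1 B:1 rd:5 wr:2>
#1 BR src=r5,r4 dispatched  <A:0 Mu:2 Ld:1 B:0 rd:3 wr:2>
#2 BR src=- held:FU  <A:0 Mu:2 Ld:1 B:0 rd:3 wr:2>
#3 MUL src=r1,r0 dispatched  <A:0 Mu:1 Ld:1 B:0 rd:1 wr:1>
#4 BR src=r1,r5 held:FU  <A:0 Mu:1 Ld:1 B:0 rd:1 wr:1>
#5 MEM src=r0,r4 held:RD_PORT  <A:0 Mu:1 Ld:1 B:0 rd:1 wr:1>
#6 ALU src=r3,r1 held:FU  <A:0 Mu:1 Ld:1 B:0 rd:1 wr:1>

issued = [0, 1, 3]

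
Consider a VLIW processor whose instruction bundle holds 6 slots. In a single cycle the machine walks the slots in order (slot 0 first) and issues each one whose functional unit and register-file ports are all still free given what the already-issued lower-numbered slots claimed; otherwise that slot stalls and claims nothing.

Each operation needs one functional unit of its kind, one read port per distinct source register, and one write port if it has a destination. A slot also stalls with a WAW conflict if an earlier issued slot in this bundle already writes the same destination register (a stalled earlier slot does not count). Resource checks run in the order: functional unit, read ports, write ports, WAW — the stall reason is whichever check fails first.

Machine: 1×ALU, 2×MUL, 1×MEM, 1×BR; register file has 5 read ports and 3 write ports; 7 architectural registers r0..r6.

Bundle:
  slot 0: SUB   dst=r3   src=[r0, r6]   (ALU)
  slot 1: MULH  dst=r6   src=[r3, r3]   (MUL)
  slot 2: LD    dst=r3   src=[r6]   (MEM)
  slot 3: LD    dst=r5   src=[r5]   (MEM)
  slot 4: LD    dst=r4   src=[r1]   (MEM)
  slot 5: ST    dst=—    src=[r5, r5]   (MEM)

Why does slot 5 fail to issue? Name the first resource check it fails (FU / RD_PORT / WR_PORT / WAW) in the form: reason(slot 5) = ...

reason(slot 5) = FU

(0) want 1×ALU +2rd +1wr — yes → AL0|MU2|ME1|BR1|rd3|wr2
(1) want 1×MUL +1rd +1wr — yes → AL0|MU1|ME1|BR1|rd2|wr1
(2) want 1×MEM +1rd +1wr — WAW → AL0|MU1|ME1|BR1|rd2|wr1
(3) want 1×MEM +1rd +1wr — yes → AL0|MU1|ME0|BR1|rd1|wr0
(4) want 1×MEM +1rd +1wr — FU → AL0|MU1|ME0|BR1|rd1|wr0
(5) want 1×MEM +1rd +0wr — FU → AL0|MU1|ME0|BR1|rd1|wr0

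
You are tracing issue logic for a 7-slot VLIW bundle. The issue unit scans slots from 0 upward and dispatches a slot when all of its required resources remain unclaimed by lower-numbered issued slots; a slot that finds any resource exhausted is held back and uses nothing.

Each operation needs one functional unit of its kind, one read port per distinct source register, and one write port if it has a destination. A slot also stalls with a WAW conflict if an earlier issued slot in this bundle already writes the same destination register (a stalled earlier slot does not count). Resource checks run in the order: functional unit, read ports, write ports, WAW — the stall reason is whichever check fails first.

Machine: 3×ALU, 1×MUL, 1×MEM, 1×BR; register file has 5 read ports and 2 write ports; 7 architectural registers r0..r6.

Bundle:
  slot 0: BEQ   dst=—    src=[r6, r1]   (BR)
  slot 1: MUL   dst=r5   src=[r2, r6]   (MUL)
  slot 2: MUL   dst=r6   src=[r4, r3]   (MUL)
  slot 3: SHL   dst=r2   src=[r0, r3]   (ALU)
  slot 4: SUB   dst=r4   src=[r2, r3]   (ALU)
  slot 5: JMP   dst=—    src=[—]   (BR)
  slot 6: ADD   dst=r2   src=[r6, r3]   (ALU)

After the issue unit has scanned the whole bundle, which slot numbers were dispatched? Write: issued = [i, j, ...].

[0] BR needs rd=2 wr=0: ok; after: ALU=3 MUL=1 MEM=1 BR=0, R=3, W=2
[1] MUL needs rd=2 wr=1: ok; after: ALU=3 MUL=0 MEM=1 BR=0, R=1, W=1
[2] MUL needs rd=2 wr=1: FU; after: ALU=3 MUL=0 MEM=1 BR=0, R=1, W=1
[3] ALU needs rd=2 wr=1: RD_PORT; after: ALU=3 MUL=0 MEM=1 BR=0, R=1, W=1
[4] ALU needs rd=2 wr=1: RD_PORT; after: ALU=3 MUL=0 MEM=1 BR=0, R=1, W=1
[5] BR needs rd=0 wr=0: FU; after: ALU=3 MUL=0 MEM=1 BR=0, R=1, W=1
[6] ALU needs rd=2 wr=1: RD_PORT; after: ALU=3 MUL=0 MEM=1 BR=0, R=1, W=1

issued = [0, 1]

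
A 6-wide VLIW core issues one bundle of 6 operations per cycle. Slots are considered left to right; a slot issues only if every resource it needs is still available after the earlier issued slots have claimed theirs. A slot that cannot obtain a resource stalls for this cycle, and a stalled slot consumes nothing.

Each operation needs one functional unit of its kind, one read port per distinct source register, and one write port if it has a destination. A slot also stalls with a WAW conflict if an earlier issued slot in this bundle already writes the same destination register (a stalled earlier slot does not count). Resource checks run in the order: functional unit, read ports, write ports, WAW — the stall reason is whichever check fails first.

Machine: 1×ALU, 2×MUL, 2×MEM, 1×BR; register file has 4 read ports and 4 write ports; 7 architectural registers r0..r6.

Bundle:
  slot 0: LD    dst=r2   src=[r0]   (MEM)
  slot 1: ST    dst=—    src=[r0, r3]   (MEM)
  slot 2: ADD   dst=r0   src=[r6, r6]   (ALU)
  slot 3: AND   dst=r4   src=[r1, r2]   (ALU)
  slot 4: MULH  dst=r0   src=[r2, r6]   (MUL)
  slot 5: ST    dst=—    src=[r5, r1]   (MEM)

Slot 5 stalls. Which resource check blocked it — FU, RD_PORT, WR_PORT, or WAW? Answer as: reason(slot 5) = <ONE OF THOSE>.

reason(slot 5) = FU

[0] MEM needs rd=1 wr=1: ok; after: ALU=1 MUL=2 MEM=1 BR=1, R=3, W=3
[1] MEM needs rd=2 wr=0: ok; after: ALU=1 MUL=2 MEM=0 BR=1, R=1, W=3
[2] ALU needs rd=1 wr=1: ok; after: ALU=0 MUL=2 MEM=0 BR=1, R=0, W=2
[3] ALU needs rd=2 wr=1: FU; after: ALU=0 MUL=2 MEM=0 BR=1, R=0, W=2
[4] MUL needs rd=2 wr=1: RD_PORT; after: ALU=0 MUL=2 MEM=0 BR=1, R=0, W=2
[5] MEM needs rd=2 wr=0: FU; after: ALU=0 MUL=2 MEM=0 BR=1, R=0, W=2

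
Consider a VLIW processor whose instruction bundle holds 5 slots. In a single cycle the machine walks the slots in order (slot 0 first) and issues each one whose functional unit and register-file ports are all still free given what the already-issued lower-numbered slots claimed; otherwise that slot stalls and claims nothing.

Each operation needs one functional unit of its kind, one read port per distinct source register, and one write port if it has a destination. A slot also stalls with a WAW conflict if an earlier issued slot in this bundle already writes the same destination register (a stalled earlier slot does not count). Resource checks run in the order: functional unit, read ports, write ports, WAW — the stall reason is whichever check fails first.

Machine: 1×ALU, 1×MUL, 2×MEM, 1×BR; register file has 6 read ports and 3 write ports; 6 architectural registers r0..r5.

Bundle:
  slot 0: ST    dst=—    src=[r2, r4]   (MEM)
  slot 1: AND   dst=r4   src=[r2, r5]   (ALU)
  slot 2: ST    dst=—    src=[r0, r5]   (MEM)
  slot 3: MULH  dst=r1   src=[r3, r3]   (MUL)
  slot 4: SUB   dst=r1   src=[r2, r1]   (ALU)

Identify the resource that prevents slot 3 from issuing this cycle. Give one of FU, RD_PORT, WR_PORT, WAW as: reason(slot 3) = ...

[0] MEM needs rd=2 wr=0: ok; after: ALU=1 MUL=1 MEM=1 BR=1, R=4, W=3
[1] ALU needs rd=2 wr=1: ok; after: ALU=0 MUL=1 MEM=1 BR=1, R=2, W=2
[2] MEM needs rd=2 wr=0: ok; after: ALU=0 MUL=1 MEM=0 BR=1, R=0, W=2
[3] MUL needs rd=1 wr=1: RD_PORT; after: ALU=0 MUL=1 MEM=0 BR=1, R=0, W=2
[4] ALU needs rd=2 wr=1: FU; after: ALU=0 MUL=1 MEM=0 BR=1, R=0, W=2

reason(slot 3) = RD_PORT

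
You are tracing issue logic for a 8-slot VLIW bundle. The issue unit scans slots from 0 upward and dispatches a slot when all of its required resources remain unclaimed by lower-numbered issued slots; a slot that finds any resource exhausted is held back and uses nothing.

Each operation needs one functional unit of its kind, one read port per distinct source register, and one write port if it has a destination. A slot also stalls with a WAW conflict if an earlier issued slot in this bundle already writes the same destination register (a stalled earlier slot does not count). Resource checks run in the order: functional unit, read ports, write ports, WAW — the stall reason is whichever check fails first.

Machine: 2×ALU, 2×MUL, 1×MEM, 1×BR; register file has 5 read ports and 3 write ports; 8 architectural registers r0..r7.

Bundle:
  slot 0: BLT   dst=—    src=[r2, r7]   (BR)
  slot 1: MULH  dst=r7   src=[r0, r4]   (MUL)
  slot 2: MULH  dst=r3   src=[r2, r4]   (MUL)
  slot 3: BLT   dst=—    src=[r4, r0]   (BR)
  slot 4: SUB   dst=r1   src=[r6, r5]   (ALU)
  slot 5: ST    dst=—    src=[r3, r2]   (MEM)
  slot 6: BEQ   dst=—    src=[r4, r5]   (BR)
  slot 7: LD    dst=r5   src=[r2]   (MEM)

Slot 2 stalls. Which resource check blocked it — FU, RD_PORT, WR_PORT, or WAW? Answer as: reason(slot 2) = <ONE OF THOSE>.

reason(slot 2) = RD_PORT

  0. BR ⇒ go  {2A/2Mu/1Ld/0B | 3r 3w}
  1. MUL→r7 ⇒ go  {2A/1Mu/1Ld/0B | 1r 2w}
  2. MUL→r3 ⇒ no(RD_PORT)  {2A/1Mu/1Ld/0B | 1r 2w}
  3. BR ⇒ no(FU)  {2A/1Mu/1Ld/0B | 1r 2w}
  4. ALU→r1 ⇒ no(RD_PORT)  {2A/1Mu/1Ld/0B | 1r 2w}
  5. MEM ⇒ no(RD_PORT)  {2A/1Mu/1Ld/0B | 1r 2w}
  6. BR ⇒ no(FU)  {2A/1Mu/1Ld/0B | 1r 2w}
  7. MEM→r5 ⇒ go  {2A/1Mu/0Ld/0B | 0r 1w}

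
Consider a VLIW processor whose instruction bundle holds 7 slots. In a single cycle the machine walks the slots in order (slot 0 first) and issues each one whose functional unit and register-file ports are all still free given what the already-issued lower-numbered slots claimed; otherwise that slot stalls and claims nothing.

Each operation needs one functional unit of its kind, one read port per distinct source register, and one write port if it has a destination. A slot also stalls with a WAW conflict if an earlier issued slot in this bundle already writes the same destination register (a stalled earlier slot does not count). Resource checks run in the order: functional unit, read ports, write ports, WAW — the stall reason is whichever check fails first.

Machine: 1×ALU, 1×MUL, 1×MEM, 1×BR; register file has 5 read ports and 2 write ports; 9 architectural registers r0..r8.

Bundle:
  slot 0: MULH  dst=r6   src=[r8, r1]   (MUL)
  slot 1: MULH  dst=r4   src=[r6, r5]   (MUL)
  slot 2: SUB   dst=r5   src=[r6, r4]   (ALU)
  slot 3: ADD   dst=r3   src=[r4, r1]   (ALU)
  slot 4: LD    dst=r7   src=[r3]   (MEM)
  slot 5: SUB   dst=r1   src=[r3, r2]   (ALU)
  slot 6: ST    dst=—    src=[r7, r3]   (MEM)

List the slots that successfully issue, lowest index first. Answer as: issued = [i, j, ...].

issued = [0, 2]

slot 0 (MUL): ISSUE — free A1,Mu0,Ld1,B1 rp3 wp1
slot 1 (MUL): stall FU — free A1,Mu0,Ld1,B1 rp3 wp1
slot 2 (ALU): ISSUE — free A0,Mu0,Ld1,B1 rp1 wp0
slot 3 (ALU): stall FU — free A0,Mu0,Ld1,B1 rp1 wp0
slot 4 (MEM): stall WR_PORT — free A0,Mu0,Ld1,B1 rp1 wp0
slot 5 (ALU): stall FU — free A0,Mu0,Ld1,B1 rp1 wp0
slot 6 (MEM): stall RD_PORT — free A0,Mu0,Ld1,B1 rp1 wp0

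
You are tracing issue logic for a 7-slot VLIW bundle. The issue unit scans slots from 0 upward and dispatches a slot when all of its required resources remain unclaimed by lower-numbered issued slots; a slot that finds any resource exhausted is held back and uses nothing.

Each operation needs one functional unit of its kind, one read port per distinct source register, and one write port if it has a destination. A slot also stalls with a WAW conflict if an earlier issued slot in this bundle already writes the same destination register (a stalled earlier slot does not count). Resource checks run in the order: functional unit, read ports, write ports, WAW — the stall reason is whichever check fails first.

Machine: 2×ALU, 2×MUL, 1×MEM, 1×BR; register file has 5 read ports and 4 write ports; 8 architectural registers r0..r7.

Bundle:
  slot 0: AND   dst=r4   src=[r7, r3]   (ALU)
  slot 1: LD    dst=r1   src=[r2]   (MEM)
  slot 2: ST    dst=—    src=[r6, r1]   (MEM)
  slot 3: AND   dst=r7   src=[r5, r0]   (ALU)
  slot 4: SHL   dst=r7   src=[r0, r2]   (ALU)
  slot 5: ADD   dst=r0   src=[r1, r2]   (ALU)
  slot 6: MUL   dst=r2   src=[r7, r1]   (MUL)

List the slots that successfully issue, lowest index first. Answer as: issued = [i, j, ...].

issued = [0, 1, 3]

  0. ALU→r4 ⇒ go  {1A/2Mu/1Ld/1B | 3r 3w}
  1. MEM→r1 ⇒ go  {1A/2Mu/0Ld/1B | 2r 2w}
  2. MEM ⇒ no(FU)  {1A/2Mu/0Ld/1B | 2r 2w}
  3. ALU→r7 ⇒ go  {0A/2Mu/0Ld/1B | 0r 1w}
  4. ALU→r7 ⇒ no(FU)  {0A/2Mu/0Ld/1B | 0r 1w}
  5. ALU→r0 ⇒ no(FU)  {0A/2Mu/0Ld/1B | 0r 1w}
  6. MUL→r2 ⇒ no(RD_PORT)  {0A/2Mu/0Ld/1B | 0r 1w}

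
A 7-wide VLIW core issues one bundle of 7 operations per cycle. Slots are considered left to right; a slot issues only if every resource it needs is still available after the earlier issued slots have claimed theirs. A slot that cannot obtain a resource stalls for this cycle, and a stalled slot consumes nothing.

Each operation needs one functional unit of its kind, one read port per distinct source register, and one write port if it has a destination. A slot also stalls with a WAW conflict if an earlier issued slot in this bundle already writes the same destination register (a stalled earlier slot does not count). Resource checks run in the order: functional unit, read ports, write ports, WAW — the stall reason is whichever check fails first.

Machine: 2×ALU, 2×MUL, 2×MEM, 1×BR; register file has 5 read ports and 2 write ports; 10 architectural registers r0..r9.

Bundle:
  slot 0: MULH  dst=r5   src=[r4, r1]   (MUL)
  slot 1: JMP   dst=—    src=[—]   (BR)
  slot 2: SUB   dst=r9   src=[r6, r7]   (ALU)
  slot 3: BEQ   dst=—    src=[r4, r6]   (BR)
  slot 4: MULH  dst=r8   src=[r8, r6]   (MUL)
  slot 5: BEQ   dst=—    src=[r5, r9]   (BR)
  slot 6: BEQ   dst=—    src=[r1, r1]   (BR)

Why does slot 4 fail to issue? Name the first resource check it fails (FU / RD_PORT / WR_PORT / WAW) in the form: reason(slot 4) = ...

slot 0 (MUL): ISSUE — free A2,Mu1,Ld2,B1 rp3 wp1
slot 1 (BR): ISSUE — free A2,Mu1,Ld2,B0 rp3 wp1
slot 2 (ALU): ISSUE — free A1,Mu1,Ld2,B0 rp1 wp0
slot 3 (BR): stall FU — free A1,Mu1,Ld2,B0 rp1 wp0
slot 4 (MUL): stall RD_PORT — free A1,Mu1,Ld2,B0 rp1 wp0
slot 5 (BR): stall FU — free A1,Mu1,Ld2,B0 rp1 wp0
slot 6 (BR): stall FU — free A1,Mu1,Ld2,B0 rp1 wp0

reason(slot 4) = RD_PORT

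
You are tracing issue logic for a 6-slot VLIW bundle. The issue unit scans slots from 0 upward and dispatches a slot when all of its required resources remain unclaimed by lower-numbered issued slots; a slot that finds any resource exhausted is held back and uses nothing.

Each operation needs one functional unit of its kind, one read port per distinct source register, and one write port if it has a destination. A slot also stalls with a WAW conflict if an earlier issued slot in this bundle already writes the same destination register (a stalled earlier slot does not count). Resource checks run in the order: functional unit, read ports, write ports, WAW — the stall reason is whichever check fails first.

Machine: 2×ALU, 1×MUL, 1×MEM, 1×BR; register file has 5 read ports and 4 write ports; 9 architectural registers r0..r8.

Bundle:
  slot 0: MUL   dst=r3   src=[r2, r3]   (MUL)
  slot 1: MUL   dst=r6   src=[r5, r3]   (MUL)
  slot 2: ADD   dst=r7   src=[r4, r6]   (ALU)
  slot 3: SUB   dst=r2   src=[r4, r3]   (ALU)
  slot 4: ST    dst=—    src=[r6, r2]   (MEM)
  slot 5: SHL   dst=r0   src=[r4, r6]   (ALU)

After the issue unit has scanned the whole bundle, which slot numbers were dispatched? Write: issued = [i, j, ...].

issued = [0, 2]

  0. MUL→r3 ⇒ go  {2A/0Mu/1Ld/1B | 3r 3w}
  1. MUL→r6 ⇒ no(FU)  {2A/0Mu/1Ld/1B | 3r 3w}
  2. ALU→r7 ⇒ go  {1A/0Mu/1Ld/1B | 1r 2w}
  3. ALU→r2 ⇒ no(RD_PORT)  {1A/0Mu/1Ld/1B | 1r 2w}
  4. MEM ⇒ no(RD_PORT)  {1A/0Mu/1Ld/1B | 1r 2w}
  5. ALU→r0 ⇒ no(RD_PORT)  {1A/0Mu/1Ld/1B | 1r 2w}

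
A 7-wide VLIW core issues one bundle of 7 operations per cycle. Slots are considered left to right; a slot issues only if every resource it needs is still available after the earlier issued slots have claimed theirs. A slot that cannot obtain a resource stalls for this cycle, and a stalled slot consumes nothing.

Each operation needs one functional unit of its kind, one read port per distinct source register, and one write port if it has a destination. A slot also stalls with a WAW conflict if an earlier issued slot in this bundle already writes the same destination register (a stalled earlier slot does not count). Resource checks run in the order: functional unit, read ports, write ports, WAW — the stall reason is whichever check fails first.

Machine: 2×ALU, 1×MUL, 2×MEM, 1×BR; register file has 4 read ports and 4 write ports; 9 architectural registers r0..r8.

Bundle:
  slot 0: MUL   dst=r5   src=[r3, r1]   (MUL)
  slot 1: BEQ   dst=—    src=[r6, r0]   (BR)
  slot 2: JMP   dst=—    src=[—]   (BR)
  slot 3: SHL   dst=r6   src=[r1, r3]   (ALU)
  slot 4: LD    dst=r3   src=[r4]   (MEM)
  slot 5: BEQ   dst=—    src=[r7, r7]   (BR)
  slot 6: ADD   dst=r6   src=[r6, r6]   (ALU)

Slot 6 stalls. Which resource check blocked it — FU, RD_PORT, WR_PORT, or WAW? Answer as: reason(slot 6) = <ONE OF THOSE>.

#0 MUL src=r3,r1 dispatched  <A:2 Mu:0 Ld:2 B:1 rd:2 wr:3>
#1 BR src=r6,r0 dispatched  <A:2 Mu:0 Ld:2 B:0 rd:0 wr:3>
#2 BR src=- held:FU  <A:2 Mu:0 Ld:2 B:0 rd:0 wr:3>
#3 ALU src=r1,r3 held:RD_PORT  <A:2 Mu:0 Ld:2 B:0 rd:0 wr:3>
#4 MEM src=r4 held:RD_PORT  <A:2 Mu:0 Ld:2 B:0 rd:0 wr:3>
#5 BR src=r7,r7 held:FU  <A:2 Mu:0 Ld:2 B:0 rd:0 wr:3>
#6 ALU src=r6,r6 held:RD_PORT  <A:2 Mu:0 Ld:2 B:0 rd:0 wr:3>

reason(slot 6) = RD_PORT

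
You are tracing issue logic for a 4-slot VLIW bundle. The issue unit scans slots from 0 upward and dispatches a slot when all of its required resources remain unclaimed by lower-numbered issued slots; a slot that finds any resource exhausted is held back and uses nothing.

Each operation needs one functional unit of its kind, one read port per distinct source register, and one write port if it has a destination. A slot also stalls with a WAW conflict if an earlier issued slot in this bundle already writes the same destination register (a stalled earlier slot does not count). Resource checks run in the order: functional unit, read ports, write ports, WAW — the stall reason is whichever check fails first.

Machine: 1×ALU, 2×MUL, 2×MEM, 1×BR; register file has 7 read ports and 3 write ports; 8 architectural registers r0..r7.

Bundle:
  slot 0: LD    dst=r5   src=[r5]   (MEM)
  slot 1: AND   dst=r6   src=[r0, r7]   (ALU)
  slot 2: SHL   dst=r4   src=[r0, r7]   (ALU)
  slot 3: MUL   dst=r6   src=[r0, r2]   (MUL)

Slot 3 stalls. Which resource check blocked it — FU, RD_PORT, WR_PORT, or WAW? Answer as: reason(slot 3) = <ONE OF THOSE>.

reason(slot 3) = WAW

(0) want 1×MEM +1rd +1wr — yes → AL1|MU2|ME1|BR1|rd6|wr2
(1) want 1×ALU +2rd +1wr — yes → AL0|MU2|ME1|BR1|rd4|wr1
(2) want 1×ALU +2rd +1wr — FU → AL0|MU2|ME1|BR1|rd4|wr1
(3) want 1×MUL +2rd +1wr — WAW → AL0|MU2|ME1|BR1|rd4|wr1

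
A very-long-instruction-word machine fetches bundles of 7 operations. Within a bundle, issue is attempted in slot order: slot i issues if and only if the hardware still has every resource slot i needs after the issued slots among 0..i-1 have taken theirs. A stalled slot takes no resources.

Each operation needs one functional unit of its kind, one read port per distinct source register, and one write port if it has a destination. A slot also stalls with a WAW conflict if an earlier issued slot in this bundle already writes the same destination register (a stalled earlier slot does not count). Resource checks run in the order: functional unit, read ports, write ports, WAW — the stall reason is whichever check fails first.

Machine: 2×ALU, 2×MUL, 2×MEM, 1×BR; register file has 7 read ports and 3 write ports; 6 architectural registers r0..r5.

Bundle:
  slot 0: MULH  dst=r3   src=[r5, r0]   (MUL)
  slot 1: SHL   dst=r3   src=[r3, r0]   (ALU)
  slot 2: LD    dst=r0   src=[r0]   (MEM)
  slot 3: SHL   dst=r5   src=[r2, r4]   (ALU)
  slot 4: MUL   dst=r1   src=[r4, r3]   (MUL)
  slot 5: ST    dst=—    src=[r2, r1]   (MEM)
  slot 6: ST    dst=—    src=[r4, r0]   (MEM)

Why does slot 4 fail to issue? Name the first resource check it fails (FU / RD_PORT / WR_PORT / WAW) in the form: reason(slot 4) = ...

reason(slot 4) = WR_PORT

  0. MUL→r3 ⇒ go  {2A/1Mu/2Ld/1B | 5r 2w}
  1. ALU→r3 ⇒ no(WAW)  {2A/1Mu/2Ld/1B | 5r 2w}
  2. MEM→r0 ⇒ go  {2A/1Mu/1Ld/1B | 4r 1w}
  3. ALU→r5 ⇒ go  {1A/1Mu/1Ld/1B | 2r 0w}
  4. MUL→r1 ⇒ no(WR_PORT)  {1A/1Mu/1Ld/1B | 2r 0w}
  5. MEM ⇒ go  {1A/1Mu/0Ld/1B | 0r 0w}
  6. MEM ⇒ no(FU)  {1A/1Mu/0Ld/1B | 0r 0w}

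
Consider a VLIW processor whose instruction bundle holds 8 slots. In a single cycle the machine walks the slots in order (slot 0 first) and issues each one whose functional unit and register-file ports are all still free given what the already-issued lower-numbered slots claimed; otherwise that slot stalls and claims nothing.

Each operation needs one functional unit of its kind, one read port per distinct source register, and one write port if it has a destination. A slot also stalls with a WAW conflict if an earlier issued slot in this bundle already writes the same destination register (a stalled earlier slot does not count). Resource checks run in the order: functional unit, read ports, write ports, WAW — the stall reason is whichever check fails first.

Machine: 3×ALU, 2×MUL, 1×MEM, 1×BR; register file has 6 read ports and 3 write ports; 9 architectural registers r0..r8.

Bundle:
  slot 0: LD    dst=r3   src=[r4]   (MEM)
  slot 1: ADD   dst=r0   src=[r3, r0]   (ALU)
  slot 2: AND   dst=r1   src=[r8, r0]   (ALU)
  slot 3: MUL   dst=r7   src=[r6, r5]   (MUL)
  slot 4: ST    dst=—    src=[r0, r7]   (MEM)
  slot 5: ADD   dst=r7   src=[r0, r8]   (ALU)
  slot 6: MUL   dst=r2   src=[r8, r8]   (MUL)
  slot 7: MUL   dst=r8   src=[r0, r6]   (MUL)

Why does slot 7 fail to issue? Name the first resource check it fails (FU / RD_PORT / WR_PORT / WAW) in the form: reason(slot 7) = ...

reason(slot 7) = RD_PORT

[0] MEM needs rd=1 wr=1: ok; after: ALU=3 MUL=2 MEM=0 BR=1, R=5, W=2
[1] ALU needs rd=2 wr=1: ok; after: ALU=2 MUL=2 MEM=0 BR=1, R=3, W=1
[2] ALU needs rd=2 wr=1: ok; after: ALU=1 MUL=2 MEM=0 BR=1, R=1, W=0
[3] MUL needs rd=2 wr=1: RD_PORT; after: ALU=1 MUL=2 MEM=0 BR=1, R=1, W=0
[4] MEM needs rd=2 wr=0: FU; after: ALU=1 MUL=2 MEM=0 BR=1, R=1, W=0
[5] ALU needs rd=2 wr=1: RD_PORT; after: ALU=1 MUL=2 MEM=0 BR=1, R=1, W=0
[6] MUL needs rd=1 wr=1: WR_PORT; after: ALU=1 MUL=2 MEM=0 BR=1, R=1, W=0
[7] MUL needs rd=2 wr=1: RD_PORT; after: ALU=1 MUL=2 MEM=0 BR=1, R=1, W=0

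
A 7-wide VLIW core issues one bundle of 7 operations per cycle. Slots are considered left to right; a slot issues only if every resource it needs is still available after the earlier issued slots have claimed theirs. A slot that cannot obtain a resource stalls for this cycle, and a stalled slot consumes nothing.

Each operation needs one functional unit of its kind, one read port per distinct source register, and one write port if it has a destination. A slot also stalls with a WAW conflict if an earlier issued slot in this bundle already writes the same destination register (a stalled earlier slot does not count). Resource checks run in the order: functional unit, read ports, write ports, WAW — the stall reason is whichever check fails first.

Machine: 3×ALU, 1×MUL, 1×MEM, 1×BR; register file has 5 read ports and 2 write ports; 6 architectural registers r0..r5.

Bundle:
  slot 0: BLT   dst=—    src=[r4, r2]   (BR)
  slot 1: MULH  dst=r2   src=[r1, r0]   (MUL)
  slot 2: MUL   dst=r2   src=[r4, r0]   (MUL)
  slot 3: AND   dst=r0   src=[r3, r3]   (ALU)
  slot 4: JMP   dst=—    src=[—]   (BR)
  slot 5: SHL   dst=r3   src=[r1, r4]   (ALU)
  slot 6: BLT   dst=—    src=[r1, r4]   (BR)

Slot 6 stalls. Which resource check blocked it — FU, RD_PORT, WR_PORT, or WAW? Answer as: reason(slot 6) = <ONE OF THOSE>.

reason(slot 6) = FU

[0] BR needs rd=2 wr=0: ok; after: ALU=3 MUL=1 MEM=1 BR=0, R=3, W=2
[1] MUL needs rd=2 wr=1: ok; after: ALU=3 MUL=0 MEM=1 BR=0, R=1, W=1
[2] MUL needs rd=2 wr=1: FU; after: ALU=3 MUL=0 MEM=1 BR=0, R=1, W=1
[3] ALU needs rd=1 wr=1: ok; after: ALU=2 MUL=0 MEM=1 BR=0, R=0, W=0
[4] BR needs rd=0 wr=0: FU; after: ALU=2 MUL=0 MEM=1 BR=0, R=0, W=0
[5] ALU needs rd=2 wr=1: RD_PORT; after: ALU=2 MUL=0 MEM=1 BR=0, R=0, W=0
[6] BR needs rd=2 wr=0: FU; after: ALU=2 MUL=0 MEM=1 BR=0, R=0, W=0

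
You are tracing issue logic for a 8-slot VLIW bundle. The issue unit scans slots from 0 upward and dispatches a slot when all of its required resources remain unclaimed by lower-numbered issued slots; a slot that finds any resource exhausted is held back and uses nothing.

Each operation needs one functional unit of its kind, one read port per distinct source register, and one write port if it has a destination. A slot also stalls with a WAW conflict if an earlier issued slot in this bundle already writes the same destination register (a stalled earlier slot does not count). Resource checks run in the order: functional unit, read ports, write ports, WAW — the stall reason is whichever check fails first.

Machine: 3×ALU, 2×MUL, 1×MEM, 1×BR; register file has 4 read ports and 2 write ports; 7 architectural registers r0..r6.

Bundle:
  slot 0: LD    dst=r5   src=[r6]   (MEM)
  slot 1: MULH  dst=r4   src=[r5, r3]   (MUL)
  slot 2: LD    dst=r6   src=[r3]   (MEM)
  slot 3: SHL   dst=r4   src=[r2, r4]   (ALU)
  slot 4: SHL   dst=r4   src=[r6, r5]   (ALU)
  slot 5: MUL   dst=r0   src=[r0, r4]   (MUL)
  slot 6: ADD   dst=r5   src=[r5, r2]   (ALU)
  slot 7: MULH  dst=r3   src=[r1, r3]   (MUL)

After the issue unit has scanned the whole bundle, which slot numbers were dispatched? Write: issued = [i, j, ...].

issued = [0, 1]

#0 MEM src=r6 dispatched  <A:3 Mu:2 Ld:0 B:1 rd:3 wr:1>
#1 MUL src=r5,r3 dispatched  <A:3 Mu:1 Ld:0 B:1 rd:1 wr:0>
#2 MEM src=r3 held:FU  <A:3 Mu:1 Ld:0 B:1 rd:1 wr:0>
#3 ALU src=r2,r4 held:RD_PORT  <A:3 Mu:1 Ld:0 B:1 rd:1 wr:0>
#4 ALU src=r6,r5 held:RD_PORT  <A:3 Mu:1 Ld:0 B:1 rd:1 wr:0>
#5 MUL src=r0,r4 held:RD_PORT  <A:3 Mu:1 Ld:0 B:1 rd:1 wr:0>
#6 ALU src=r5,r2 held:RD_PORT  <A:3 Mu:1 Ld:0 B:1 rd:1 wr:0>
#7 MUL src=r1,r3 held:RD_PORT  <A:3 Mu:1 Ld:0 B:1 rd:1 wr:0>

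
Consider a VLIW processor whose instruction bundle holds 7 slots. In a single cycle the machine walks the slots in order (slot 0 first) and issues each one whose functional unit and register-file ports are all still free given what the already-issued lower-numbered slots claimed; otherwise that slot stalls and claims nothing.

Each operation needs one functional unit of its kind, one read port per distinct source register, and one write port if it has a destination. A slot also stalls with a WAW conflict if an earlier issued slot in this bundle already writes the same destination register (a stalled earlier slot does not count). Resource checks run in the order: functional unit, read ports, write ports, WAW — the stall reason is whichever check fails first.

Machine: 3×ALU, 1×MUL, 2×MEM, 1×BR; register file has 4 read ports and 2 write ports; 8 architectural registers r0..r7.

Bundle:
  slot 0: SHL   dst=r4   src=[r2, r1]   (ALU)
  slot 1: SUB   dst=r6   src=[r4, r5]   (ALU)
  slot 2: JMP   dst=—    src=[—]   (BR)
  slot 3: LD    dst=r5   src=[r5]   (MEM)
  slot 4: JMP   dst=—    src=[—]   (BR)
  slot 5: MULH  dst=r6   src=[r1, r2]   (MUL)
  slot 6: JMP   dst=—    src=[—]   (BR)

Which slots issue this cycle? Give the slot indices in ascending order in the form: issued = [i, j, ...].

issued = [0, 1, 2]

[0] ALU needs rd=2 wr=1: ok; after: ALU=2 MUL=1 MEM=2 BR=1, R=2, W=1
[1] ALU needs rd=2 wr=1: ok; after: ALU=1 MUL=1 MEM=2 BR=1, R=0, W=0
[2] BR needs rd=0 wr=0: ok; after: ALU=1 MUL=1 MEM=2 BR=0, R=0, W=0
[3] MEM needs rd=1 wr=1: RD_PORT; after: ALU=1 MUL=1 MEM=2 BR=0, R=0, W=0
[4] BR needs rd=0 wr=0: FU; after: ALU=1 MUL=1 MEM=2 BR=0, R=0, W=0
[5] MUL needs rd=2 wr=1: RD_PORT; after: ALU=1 MUL=1 MEM=2 BR=0, R=0, W=0
[6] BR needs rd=0 wr=0: FU; after: ALU=1 MUL=1 MEM=2 BR=0, R=0, W=0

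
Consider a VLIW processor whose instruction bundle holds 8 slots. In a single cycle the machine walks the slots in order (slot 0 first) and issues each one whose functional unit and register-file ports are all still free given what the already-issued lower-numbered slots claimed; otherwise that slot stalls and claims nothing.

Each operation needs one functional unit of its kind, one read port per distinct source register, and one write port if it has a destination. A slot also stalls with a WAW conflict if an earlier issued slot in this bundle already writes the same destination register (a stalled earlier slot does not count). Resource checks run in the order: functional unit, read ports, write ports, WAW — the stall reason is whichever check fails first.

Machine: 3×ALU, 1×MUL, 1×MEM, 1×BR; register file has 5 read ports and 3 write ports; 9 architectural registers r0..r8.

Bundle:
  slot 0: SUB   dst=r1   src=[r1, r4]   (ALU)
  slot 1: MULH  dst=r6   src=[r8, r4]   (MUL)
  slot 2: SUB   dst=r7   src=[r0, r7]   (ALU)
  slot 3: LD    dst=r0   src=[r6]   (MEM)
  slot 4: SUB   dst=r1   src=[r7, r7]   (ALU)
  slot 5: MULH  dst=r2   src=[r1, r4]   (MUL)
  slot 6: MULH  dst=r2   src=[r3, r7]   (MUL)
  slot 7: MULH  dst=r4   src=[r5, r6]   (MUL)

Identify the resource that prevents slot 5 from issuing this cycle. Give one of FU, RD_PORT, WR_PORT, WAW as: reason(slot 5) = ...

reason(slot 5) = FU

  0. ALU→r1 ⇒ go  {2A/1Mu/1Ld/1B | 3r 2w}
  1. MUL→r6 ⇒ go  {2A/0Mu/1Ld/1B | 1r 1w}
  2. ALU→r7 ⇒ no(RD_PORT)  {2A/0Mu/1Ld/1B | 1r 1w}
  3. MEM→r0 ⇒ go  {2A/0Mu/0Ld/1B | 0r 0w}
  4. ALU→r1 ⇒ no(RD_PORT)  {2A/0Mu/0Ld/1B | 0r 0w}
  5. MUL→r2 ⇒ no(FU)  {2A/0Mu/0Ld/1B | 0r 0w}
  6. MUL→r2 ⇒ no(FU)  {2A/0Mu/0Ld/1B | 0r 0w}
  7. MUL→r4 ⇒ no(FU)  {2A/0Mu/0Ld/1B | 0r 0w}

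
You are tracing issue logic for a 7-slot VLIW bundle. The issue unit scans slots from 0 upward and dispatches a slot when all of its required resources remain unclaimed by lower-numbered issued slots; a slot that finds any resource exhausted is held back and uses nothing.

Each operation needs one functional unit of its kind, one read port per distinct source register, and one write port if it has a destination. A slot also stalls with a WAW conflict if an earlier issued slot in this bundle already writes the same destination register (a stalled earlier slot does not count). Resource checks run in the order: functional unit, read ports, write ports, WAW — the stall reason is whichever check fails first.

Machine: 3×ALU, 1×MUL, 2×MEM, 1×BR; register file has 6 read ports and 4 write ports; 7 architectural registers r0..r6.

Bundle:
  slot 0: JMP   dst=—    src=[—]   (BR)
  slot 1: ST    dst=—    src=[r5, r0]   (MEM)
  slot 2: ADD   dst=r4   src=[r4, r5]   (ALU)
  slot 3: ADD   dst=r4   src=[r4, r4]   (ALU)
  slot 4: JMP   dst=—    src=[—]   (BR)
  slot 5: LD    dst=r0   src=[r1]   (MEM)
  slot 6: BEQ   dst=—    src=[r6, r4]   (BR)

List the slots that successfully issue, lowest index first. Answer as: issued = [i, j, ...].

issued = [0, 1, 2, 5]

[0] BR needs rd=0 wr=0: ok; after: ALU=3 MUL=1 MEM=2 BR=0, R=6, W=4
[1] MEM needs rd=2 wr=0: ok; after: ALU=3 MUL=1 MEM=1 BR=0, R=4, W=4
[2] ALU needs rd=2 wr=1: ok; after: ALU=2 MUL=1 MEM=1 BR=0, R=2, W=3
[3] ALU needs rd=1 wr=1: WAW; after: ALU=2 MUL=1 MEM=1 BR=0, R=2, W=3
[4] BR needs rd=0 wr=0: FU; after: ALU=2 MUL=1 MEM=1 BR=0, R=2, W=3
[5] MEM needs rd=1 wr=1: ok; after: ALU=2 MUL=1 MEM=0 BR=0, R=1, W=2
[6] BR needs rd=2 wr=0: FU; after: ALU=2 MUL=1 MEM=0 BR=0, R=1, W=2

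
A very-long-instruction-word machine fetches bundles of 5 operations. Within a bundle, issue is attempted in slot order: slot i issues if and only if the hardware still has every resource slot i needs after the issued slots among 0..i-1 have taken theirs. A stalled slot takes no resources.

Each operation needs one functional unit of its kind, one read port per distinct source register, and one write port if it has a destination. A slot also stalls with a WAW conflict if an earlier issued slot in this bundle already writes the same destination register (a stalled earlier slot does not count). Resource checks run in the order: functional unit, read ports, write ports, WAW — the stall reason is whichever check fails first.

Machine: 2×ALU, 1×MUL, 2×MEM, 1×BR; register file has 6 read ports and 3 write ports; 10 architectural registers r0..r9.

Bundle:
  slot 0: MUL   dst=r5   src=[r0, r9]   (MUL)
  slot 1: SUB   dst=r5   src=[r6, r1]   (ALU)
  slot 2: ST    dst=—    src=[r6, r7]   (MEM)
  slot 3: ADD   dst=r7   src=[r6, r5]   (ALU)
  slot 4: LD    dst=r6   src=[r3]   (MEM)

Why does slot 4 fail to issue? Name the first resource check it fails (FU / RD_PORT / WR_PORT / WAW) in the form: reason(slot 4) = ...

slot 0 (MUL): ISSUE — free A2,Mu0,Ld2,B1 rp4 wp2
slot 1 (ALU): stall WAW — free A2,Mu0,Ld2,B1 rp4 wp2
slot 2 (MEM): ISSUE — free A2,Mu0,Ld1,B1 rp2 wp2
slot 3 (ALU): ISSUE — free A1,Mu0,Ld1,B1 rp0 wp1
slot 4 (MEM): stall RD_PORT — free A1,Mu0,Ld1,B1 rp0 wp1

reason(slot 4) = RD_PORT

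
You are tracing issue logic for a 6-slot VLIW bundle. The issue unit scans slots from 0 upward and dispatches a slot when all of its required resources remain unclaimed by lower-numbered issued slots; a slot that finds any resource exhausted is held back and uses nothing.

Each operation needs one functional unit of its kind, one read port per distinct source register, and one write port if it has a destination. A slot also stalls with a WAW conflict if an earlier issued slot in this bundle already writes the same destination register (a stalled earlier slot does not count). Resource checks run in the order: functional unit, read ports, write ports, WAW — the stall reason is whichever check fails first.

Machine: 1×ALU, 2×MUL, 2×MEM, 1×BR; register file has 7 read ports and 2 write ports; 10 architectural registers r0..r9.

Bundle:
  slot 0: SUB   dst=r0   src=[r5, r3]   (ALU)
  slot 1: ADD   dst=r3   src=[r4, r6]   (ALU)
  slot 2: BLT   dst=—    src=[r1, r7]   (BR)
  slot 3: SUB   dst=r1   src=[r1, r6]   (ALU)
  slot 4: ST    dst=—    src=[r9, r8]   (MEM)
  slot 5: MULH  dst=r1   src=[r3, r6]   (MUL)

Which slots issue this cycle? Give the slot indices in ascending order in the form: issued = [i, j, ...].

  0. ALU→r0 ⇒ go  {0A/2Mu/2Ld/1B | 5r 1w}
  1. ALU→r3 ⇒ no(FU)  {0A/2Mu/2Ld/1B | 5r 1w}
  2. BR ⇒ go  {0A/2Mu/2Ld/0B | 3r 1w}
  3. ALU→r1 ⇒ no(FU)  {0A/2Mu/2Ld/0B | 3r 1w}
  4. MEM ⇒ go  {0A/2Mu/1Ld/0B | 1r 1w}
  5. MUL→r1 ⇒ no(RD_PORT)  {0A/2Mu/1Ld/0B | 1r 1w}

issued = [0, 2, 4]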